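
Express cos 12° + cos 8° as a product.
cos 12° + cos 8° = 2 cos(10°) cos(2°)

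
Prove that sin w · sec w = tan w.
LHS = sin w · (1/cos w) = sin w/cos w = tan w = RHS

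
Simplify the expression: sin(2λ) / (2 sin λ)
sin(2λ) / (2 sin λ) = cos λ (using Double angle)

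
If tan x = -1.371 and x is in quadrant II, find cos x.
cos x = -0.5893 (using tan²x + 1 = sec²x)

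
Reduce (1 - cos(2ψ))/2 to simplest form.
(1 - cos(2ψ))/2 = sin²ψ (using Power reduction)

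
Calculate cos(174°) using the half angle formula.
cos(174°) = -√((1 + cos 348°)/2) = -0.9945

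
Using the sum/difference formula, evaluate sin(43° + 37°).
sin(43° + 37°) = sin 43° cos 37° + cos 43° sin 37° = 0.9848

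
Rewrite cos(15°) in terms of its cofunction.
cos(15°) = sin(90° - 15°) = sin(75°)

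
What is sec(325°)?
sec(325°) = 1.221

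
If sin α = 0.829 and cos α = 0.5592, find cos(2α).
cos(2α) = cos²α - sin²α = -0.3745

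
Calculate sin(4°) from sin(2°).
sin(4°) = 2 sin 2° cos 2° = 0.06976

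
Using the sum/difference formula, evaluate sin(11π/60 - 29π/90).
sin(11π/60 - 29π/90) = sin 11π/60 cos 29π/90 - cos 11π/60 sin 29π/90 = -0.4226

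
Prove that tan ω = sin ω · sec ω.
RHS = sin ω · (1/cos ω) = sin ω/cos ω = tan ω = LHS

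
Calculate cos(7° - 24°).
cos(7° - 24°) = cos 7° cos 24° + sin 7° sin 24° = 0.9563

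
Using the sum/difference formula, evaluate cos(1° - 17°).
cos(1° - 17°) = cos 1° cos 17° + sin 1° sin 17° = 0.9613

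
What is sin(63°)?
sin(63°) = 0.891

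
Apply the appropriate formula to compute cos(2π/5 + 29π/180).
cos(2π/5 + 29π/180) = cos 2π/5 cos 29π/180 - sin 2π/5 sin 29π/180 = -0.1908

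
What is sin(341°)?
sin(341°) = -0.3256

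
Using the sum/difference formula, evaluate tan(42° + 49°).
tan(42° + 49°) = (tan 42° + tan 49°)/(1 - tan 42° tan 49°) = -57.29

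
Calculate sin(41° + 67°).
sin(41° + 67°) = sin 41° cos 67° + cos 41° sin 67° = 0.9511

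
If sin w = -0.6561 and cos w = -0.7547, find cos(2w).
cos(2w) = cos²w - sin²w = 0.1391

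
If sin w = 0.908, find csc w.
csc w = 1/sin w = 1.101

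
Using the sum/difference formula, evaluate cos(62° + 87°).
cos(62° + 87°) = cos 62° cos 87° - sin 62° sin 87° = -0.8572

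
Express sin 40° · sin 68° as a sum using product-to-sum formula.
sin 40° sin 68° = (1/2)[cos(40°-68°) - cos(40°+68°)]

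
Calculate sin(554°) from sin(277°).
sin(554°) = 2 sin 277° cos 277° = -0.2419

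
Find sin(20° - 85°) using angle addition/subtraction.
sin(20° - 85°) = sin 20° cos 85° - cos 20° sin 85° = -0.9063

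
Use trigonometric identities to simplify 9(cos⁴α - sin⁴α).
9(cos⁴α - sin⁴α) = 9(cos(2α)) (using Factoring + double angle)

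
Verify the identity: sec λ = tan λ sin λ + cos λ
RHS = sin²λ/cos λ + cos λ = (sin²λ + cos²λ)/cos λ = 1/cos λ = sec λ = LHS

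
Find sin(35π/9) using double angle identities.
sin(35π/9) = 2 sin 35π/18 cos 35π/18 = -0.342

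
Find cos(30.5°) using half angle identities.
cos(30.5°) = √((1 + cos 61°)/2) = 0.8616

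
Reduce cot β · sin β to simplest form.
cot β · sin β = cos β (using Quotient identity)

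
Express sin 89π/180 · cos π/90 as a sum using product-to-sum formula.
sin 89π/180 cos π/90 = (1/2)[sin(89π/180+π/90) + sin(89π/180-π/90)]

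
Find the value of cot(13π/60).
cot(13π/60) = 1.235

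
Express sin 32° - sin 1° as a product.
sin 32° - sin 1° = 2 cos(16.5°) sin(15.5°)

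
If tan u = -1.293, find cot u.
cot u = 1/tan u = -0.7734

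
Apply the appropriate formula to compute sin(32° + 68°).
sin(32° + 68°) = sin 32° cos 68° + cos 32° sin 68° = 0.9848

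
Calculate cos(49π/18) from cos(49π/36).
cos(49π/18) = cos²49π/36 - sin²49π/36 = -0.6428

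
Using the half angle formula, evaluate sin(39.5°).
sin(39.5°) = √((1 - cos 79°)/2) = 0.6361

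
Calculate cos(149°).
cos(149°) = -0.8572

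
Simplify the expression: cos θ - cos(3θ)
cos θ - cos(3θ) = 2 sin(2θ) sin θ (using Sum-to-product)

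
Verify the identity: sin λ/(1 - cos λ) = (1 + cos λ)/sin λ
LHS = sin λ(1 + cos λ) / ((1 - cos λ)(1 + cos λ)) = sin λ(1 + cos λ) / (1 - cos²λ) = sin λ(1 + cos λ) / sin²λ = (1 + cos λ)/sin λ = RHS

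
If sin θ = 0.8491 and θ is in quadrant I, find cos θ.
cos θ = 0.5282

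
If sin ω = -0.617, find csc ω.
csc ω = 1/sin ω = -1.621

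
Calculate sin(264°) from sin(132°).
sin(264°) = 2 sin 132° cos 132° = -0.9945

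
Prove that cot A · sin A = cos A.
LHS = (cos A/sin A) · sin A = cos A = RHS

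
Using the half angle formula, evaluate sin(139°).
sin(139°) = √((1 - cos 278°)/2) = 0.6561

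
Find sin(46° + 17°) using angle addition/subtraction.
sin(46° + 17°) = sin 46° cos 17° + cos 46° sin 17° = 0.891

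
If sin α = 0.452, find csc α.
csc α = 1/sin α = 2.212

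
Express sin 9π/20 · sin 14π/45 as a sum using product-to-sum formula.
sin 9π/20 sin 14π/45 = (1/2)[cos(9π/20-14π/45) - cos(9π/20+14π/45)]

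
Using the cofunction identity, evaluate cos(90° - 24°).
cos(90° - 24°) = sin(24°) = 0.4067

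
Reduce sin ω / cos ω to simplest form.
sin ω / cos ω = tan ω (using Quotient identity)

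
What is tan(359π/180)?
tan(359π/180) = -0.01746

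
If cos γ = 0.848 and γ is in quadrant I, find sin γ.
sin γ = 0.53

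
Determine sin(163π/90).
sin(163π/90) = -0.5592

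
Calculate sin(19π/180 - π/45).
sin(19π/180 - π/45) = sin 19π/180 cos π/45 - cos 19π/180 sin π/45 = (√6-√2)/4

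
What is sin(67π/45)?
sin(67π/45) = -0.9994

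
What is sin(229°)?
sin(229°) = -0.7547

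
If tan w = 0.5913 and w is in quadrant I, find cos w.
cos w = 0.8608 (using tan²w + 1 = sec²w)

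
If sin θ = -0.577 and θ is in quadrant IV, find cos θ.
cos θ = 0.8167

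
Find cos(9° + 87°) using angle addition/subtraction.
cos(9° + 87°) = cos 9° cos 87° - sin 9° sin 87° = -0.1045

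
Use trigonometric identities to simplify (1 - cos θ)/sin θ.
(1 - cos θ)/sin θ = tan(θ/2) (using Half angle)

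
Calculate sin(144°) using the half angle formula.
sin(144°) = √((1 - cos 288°)/2) = 0.5878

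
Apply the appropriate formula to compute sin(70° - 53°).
sin(70° - 53°) = sin 70° cos 53° - cos 70° sin 53° = 0.2924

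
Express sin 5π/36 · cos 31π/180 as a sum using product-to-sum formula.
sin 5π/36 cos 31π/180 = (1/2)[sin(5π/36+31π/180) + sin(5π/36-31π/180)]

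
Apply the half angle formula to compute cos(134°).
cos(134°) = -√((1 + cos 268°)/2) = -0.6947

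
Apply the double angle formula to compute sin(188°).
sin(188°) = 2 sin 94° cos 94° = -0.1392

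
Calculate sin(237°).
sin(237°) = -0.8387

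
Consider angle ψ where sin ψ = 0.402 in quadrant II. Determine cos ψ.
cos ψ = ±√(1 - sin²ψ) = -0.9156 (negative in QII)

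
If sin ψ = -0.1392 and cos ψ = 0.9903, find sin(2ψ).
sin(2ψ) = 2 sin ψ cos ψ = -0.2757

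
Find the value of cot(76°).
cot(76°) = 0.2493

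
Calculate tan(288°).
tan(288°) = -3.078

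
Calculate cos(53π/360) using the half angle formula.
cos(53π/360) = √((1 + cos 53π/180)/2) = 0.8949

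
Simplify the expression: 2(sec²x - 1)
2(sec²x - 1) = 2(tan²x) (using Pythagorean identity)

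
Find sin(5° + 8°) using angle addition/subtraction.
sin(5° + 8°) = sin 5° cos 8° + cos 5° sin 8° = 0.225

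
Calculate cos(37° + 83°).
cos(37° + 83°) = cos 37° cos 83° - sin 37° sin 83° = -1/2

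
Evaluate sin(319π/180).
sin(319π/180) = -0.6561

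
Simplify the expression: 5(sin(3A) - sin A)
5(sin(3A) - sin A) = 5(2 cos(2A) sin A) (using Sum-to-product)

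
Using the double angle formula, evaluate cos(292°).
cos(292°) = cos²146° - sin²146° = 0.3746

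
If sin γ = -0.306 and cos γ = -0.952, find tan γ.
tan γ = sin γ / cos γ = 0.3214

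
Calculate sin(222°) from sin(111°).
sin(222°) = 2 sin 111° cos 111° = -0.6691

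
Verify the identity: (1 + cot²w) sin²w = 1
LHS = csc²w · sin²w = (1/sin²w) · sin²w = 1 = RHS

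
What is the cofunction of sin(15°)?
sin(15°) = cos(90° - 15°) = cos(75°)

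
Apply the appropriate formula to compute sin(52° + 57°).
sin(52° + 57°) = sin 52° cos 57° + cos 52° sin 57° = 0.9455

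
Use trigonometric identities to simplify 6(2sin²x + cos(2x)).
6(2sin²x + cos(2x)) = 6 (using Double angle)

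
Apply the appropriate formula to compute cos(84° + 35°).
cos(84° + 35°) = cos 84° cos 35° - sin 84° sin 35° = -0.4848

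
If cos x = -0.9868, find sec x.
sec x = 1/cos x = -1.013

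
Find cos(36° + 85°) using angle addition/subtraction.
cos(36° + 85°) = cos 36° cos 85° - sin 36° sin 85° = -0.515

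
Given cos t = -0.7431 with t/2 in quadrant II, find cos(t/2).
cos(t/2) = ±√((1 + cos t)/2); negative since t/2 ∈ QII, so cos(t/2) = -0.3584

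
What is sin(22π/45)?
sin(22π/45) = 0.9994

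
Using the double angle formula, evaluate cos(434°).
cos(434°) = cos²217° - sin²217° = 0.2756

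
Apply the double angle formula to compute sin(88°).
sin(88°) = 2 sin 44° cos 44° = 0.9994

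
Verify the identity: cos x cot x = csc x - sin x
RHS = 1/sin x - sin x = (1 - sin²x)/sin x = cos²x/sin x = cos x · (cos x/sin x) = cos x cot x = LHS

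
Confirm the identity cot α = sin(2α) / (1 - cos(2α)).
RHS = 2 sin α cos α / (2sin²α) = cos α/sin α = cot α = LHS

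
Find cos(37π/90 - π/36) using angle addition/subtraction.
cos(37π/90 - π/36) = cos 37π/90 cos π/36 + sin 37π/90 sin π/36 = 0.3584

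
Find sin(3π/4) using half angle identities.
sin(3π/4) = √((1 - cos 3π/2)/2) = √2/2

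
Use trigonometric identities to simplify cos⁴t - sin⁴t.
cos⁴t - sin⁴t = cos(2t) (using Factoring + double angle)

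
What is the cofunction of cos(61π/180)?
cos(61π/180) = sin(π/2 - 61π/180) = sin(29π/180)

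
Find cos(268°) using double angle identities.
cos(268°) = 1 - 2sin²134° = -0.0349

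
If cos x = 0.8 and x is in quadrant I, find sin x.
sin x = 0.6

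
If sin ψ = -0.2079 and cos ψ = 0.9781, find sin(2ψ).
sin(2ψ) = 2 sin ψ cos ψ = -0.4067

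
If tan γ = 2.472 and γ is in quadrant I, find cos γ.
cos γ = 0.375 (using tan²γ + 1 = sec²γ)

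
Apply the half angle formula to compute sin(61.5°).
sin(61.5°) = √((1 - cos 123°)/2) = 0.8788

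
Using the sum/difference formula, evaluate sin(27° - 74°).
sin(27° - 74°) = sin 27° cos 74° - cos 27° sin 74° = -0.7314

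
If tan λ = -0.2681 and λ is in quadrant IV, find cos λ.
cos λ = 0.9659 (using tan²λ + 1 = sec²λ)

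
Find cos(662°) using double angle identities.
cos(662°) = 2cos²331° - 1 = 0.5299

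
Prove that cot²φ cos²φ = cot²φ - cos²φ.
RHS = cos²φ/sin²φ - cos²φ = cos²φ(1/sin²φ - 1) = cos²φ · (1 - sin²φ)/sin²φ = cos²φ · cos²φ/sin²φ = cos²φ · cot²φ = LHS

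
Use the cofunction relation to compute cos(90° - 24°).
cos(90° - 24°) = sin(24°) = 0.4067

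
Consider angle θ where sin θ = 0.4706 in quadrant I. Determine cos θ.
cos θ = √(1 - sin²θ) = 0.8823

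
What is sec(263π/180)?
sec(263π/180) = -8.206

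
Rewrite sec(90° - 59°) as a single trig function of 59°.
sec(90° - 59°) = csc(59°)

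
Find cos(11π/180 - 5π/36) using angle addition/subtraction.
cos(11π/180 - 5π/36) = cos 11π/180 cos 5π/36 + sin 11π/180 sin 5π/36 = 0.9703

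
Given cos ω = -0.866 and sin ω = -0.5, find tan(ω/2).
tan(ω/2) = sin ω / (1 + cos ω) = -3.731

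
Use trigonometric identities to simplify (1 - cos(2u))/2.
(1 - cos(2u))/2 = sin²u (using Power reduction)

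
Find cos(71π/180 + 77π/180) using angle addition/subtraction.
cos(71π/180 + 77π/180) = cos 71π/180 cos 77π/180 - sin 71π/180 sin 77π/180 = -0.848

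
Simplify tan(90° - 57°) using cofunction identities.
tan(90° - 57°) = cot(57°)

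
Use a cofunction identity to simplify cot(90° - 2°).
cot(90° - 2°) = tan(2°)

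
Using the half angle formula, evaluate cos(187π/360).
cos(187π/360) = -√((1 + cos 187π/180)/2) = -0.06105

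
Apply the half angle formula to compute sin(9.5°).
sin(9.5°) = √((1 - cos 19°)/2) = 0.165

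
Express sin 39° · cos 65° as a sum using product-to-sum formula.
sin 39° cos 65° = (1/2)[sin(39°+65°) + sin(39°-65°)]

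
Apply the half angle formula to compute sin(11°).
sin(11°) = √((1 - cos 22°)/2) = 0.1908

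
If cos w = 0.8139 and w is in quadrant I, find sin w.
sin w = 0.581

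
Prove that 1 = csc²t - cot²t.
RHS = 1/sin²t - cos²t/sin²t = (1 - cos²t)/sin²t = sin²t/sin²t = 1 = LHS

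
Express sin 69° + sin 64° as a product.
sin 69° + sin 64° = 2 sin(66.5°) cos(2.5°)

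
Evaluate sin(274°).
sin(274°) = -0.9976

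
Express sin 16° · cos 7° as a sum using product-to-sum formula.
sin 16° cos 7° = (1/2)[sin(16°+7°) + sin(16°-7°)]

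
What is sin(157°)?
sin(157°) = 0.3907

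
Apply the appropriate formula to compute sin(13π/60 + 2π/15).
sin(13π/60 + 2π/15) = sin 13π/60 cos 2π/15 + cos 13π/60 sin 2π/15 = 0.891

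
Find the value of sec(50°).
sec(50°) = 1.556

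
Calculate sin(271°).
sin(271°) = -0.9998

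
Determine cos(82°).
cos(82°) = 0.1392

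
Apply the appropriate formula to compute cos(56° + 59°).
cos(56° + 59°) = cos 56° cos 59° - sin 56° sin 59° = -0.4226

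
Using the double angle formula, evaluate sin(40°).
sin(40°) = 2 sin 20° cos 20° = 0.6428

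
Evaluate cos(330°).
cos(330°) = √3/2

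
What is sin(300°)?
sin(300°) = -√3/2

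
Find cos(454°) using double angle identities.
cos(454°) = cos²227° - sin²227° = -0.06976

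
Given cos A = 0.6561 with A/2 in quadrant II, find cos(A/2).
cos(A/2) = ±√((1 + cos A)/2); negative since A/2 ∈ QII, so cos(A/2) = -0.91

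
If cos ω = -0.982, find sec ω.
sec ω = 1/cos ω = -1.018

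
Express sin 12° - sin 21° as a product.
sin 12° - sin 21° = 2 cos(16.5°) sin(-4.5°)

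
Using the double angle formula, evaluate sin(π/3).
sin(π/3) = 2 sin π/6 cos π/6 = √3/2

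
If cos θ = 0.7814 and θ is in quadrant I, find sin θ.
sin θ = 0.624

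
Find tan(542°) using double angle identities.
tan(542°) = 2 tan 271° / (1 - tan²271°) = 0.03492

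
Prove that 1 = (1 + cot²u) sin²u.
RHS = csc²u · sin²u = (1/sin²u) · sin²u = 1 = LHS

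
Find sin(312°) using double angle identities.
sin(312°) = 2 sin 156° cos 156° = -0.7431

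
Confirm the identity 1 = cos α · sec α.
RHS = cos α · (1/cos α) = 1 = LHS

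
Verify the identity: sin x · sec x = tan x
LHS = sin x · (1/cos x) = sin x/cos x = tan x = RHS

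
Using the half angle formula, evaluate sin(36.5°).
sin(36.5°) = √((1 - cos 73°)/2) = 0.5948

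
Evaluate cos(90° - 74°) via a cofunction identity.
cos(90° - 74°) = sin(74°) = 0.9613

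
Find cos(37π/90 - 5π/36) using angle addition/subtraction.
cos(37π/90 - 5π/36) = cos 37π/90 cos 5π/36 + sin 37π/90 sin 5π/36 = 0.6561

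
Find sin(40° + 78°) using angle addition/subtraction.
sin(40° + 78°) = sin 40° cos 78° + cos 40° sin 78° = 0.8829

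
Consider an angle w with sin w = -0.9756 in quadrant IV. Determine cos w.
cos w = √(1 - sin²w) = 0.2196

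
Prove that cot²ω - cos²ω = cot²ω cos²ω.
LHS = cos²ω/sin²ω - cos²ω = cos²ω(1/sin²ω - 1) = cos²ω · (1 - sin²ω)/sin²ω = cos²ω · cos²ω/sin²ω = cos²ω · cot²ω = RHS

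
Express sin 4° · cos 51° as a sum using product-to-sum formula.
sin 4° cos 51° = (1/2)[sin(4°+51°) + sin(4°-51°)]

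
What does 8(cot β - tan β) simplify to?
8(cot β - tan β) = 8(2 cot(2β)) (using Double angle)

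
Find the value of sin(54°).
sin(54°) = 0.809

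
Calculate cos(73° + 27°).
cos(73° + 27°) = cos 73° cos 27° - sin 73° sin 27° = -0.1736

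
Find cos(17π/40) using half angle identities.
cos(17π/40) = √((1 + cos 17π/20)/2) = 0.2334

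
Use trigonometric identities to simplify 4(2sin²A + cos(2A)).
4(2sin²A + cos(2A)) = 4 (using Double angle)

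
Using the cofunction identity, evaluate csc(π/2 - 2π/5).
csc(π/2 - 2π/5) = sec(2π/5) = 3.236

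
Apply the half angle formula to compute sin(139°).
sin(139°) = √((1 - cos 278°)/2) = 0.6561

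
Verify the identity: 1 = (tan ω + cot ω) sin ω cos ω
RHS = (sin ω/cos ω + cos ω/sin ω) sin ω cos ω = ((sin²ω + cos²ω)/(sin ω cos ω)) · sin ω cos ω = sin²ω + cos²ω = 1 = LHS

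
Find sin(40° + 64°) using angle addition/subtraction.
sin(40° + 64°) = sin 40° cos 64° + cos 40° sin 64° = 0.9703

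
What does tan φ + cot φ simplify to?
tan φ + cot φ = sec φ csc φ (using Quotient identities)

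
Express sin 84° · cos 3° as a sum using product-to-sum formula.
sin 84° cos 3° = (1/2)[sin(84°+3°) + sin(84°-3°)]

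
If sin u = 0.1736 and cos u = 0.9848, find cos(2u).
cos(2u) = cos²u - sin²u = 0.9397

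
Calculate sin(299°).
sin(299°) = -0.8746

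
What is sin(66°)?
sin(66°) = 0.9135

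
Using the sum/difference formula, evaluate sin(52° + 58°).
sin(52° + 58°) = sin 52° cos 58° + cos 52° sin 58° = 0.9397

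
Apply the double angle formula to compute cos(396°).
cos(396°) = cos²198° - sin²198° = 0.809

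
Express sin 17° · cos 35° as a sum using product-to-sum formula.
sin 17° cos 35° = (1/2)[sin(17°+35°) + sin(17°-35°)]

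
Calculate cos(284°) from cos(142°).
cos(284°) = cos²142° - sin²142° = 0.2419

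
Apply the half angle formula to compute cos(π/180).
cos(π/180) = √((1 + cos π/90)/2) = 0.9998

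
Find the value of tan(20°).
tan(20°) = 0.364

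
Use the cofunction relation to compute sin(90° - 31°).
sin(90° - 31°) = cos(31°) = 0.8572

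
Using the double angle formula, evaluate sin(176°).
sin(176°) = 2 sin 88° cos 88° = 0.06976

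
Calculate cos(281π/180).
cos(281π/180) = 0.1908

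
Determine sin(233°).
sin(233°) = -0.7986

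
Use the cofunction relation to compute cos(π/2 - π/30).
cos(π/2 - π/30) = sin(π/30) = 0.1045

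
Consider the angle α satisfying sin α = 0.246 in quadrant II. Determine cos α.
cos α = ±√(1 - sin²α) = -0.9693 (negative in QII)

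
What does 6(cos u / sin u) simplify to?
6(cos u / sin u) = 6(cot u) (using Quotient identity)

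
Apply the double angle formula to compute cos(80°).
cos(80°) = cos²40° - sin²40° = 0.1736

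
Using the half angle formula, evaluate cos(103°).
cos(103°) = -√((1 + cos 206°)/2) = -0.225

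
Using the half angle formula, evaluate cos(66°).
cos(66°) = √((1 + cos 132°)/2) = 0.4067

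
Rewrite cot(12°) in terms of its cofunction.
cot(12°) = tan(90° - 12°) = tan(78°)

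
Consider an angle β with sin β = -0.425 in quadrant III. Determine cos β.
cos β = ±√(1 - sin²β) = -0.9052 (negative in QIII)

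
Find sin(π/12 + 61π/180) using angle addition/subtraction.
sin(π/12 + 61π/180) = sin π/12 cos 61π/180 + cos π/12 sin 61π/180 = 0.9703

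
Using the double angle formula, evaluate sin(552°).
sin(552°) = 2 sin 276° cos 276° = -0.2079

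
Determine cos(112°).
cos(112°) = -0.3746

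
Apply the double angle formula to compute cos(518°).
cos(518°) = cos²259° - sin²259° = -0.9272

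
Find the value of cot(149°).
cot(149°) = -1.664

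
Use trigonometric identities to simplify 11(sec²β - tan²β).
11(sec²β - tan²β) = 11 (using Pythagorean identity)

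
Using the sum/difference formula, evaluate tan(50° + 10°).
tan(50° + 10°) = (tan 50° + tan 10°)/(1 - tan 50° tan 10°) = √3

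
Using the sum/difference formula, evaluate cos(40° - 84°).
cos(40° - 84°) = cos 40° cos 84° + sin 40° sin 84° = 0.7193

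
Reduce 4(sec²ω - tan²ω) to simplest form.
4(sec²ω - tan²ω) = 4 (using Pythagorean identity)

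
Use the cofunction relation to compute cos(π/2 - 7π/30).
cos(π/2 - 7π/30) = sin(7π/30) = 0.6691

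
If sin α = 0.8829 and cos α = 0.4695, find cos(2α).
cos(2α) = cos²α - sin²α = -0.5591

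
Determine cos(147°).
cos(147°) = -0.8387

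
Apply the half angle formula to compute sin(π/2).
sin(π/2) = √((1 - cos π)/2) = 1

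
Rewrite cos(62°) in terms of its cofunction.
cos(62°) = sin(90° - 62°) = sin(28°)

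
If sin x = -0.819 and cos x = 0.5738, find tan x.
tan x = sin x / cos x = -1.427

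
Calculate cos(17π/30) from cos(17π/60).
cos(17π/30) = 1 - 2sin²17π/60 = -0.2079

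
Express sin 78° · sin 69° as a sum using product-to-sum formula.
sin 78° sin 69° = (1/2)[cos(78°-69°) - cos(78°+69°)]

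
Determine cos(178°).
cos(178°) = -0.9994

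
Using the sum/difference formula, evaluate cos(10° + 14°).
cos(10° + 14°) = cos 10° cos 14° - sin 10° sin 14° = 0.9135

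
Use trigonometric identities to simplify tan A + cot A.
tan A + cot A = sec A csc A (using Quotient identities)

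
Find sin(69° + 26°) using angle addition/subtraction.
sin(69° + 26°) = sin 69° cos 26° + cos 69° sin 26° = 0.9962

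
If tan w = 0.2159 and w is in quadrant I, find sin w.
sin w = 0.211 (using tan²w + 1 = sec²w)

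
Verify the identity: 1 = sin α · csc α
RHS = sin α · (1/sin α) = 1 = LHS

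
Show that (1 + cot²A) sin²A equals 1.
LHS = csc²A · sin²A = (1/sin²A) · sin²A = 1 = RHS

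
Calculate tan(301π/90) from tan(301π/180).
tan(301π/90) = 2 tan 301π/180 / (1 - tan²301π/180) = 1.881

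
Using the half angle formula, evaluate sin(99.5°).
sin(99.5°) = √((1 - cos 199°)/2) = 0.9863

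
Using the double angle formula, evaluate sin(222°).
sin(222°) = 2 sin 111° cos 111° = -0.6691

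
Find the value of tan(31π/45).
tan(31π/45) = -1.483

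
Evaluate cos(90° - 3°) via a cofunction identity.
cos(90° - 3°) = sin(3°) = 0.05234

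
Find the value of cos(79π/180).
cos(79π/180) = 0.1908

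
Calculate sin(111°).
sin(111°) = 0.9336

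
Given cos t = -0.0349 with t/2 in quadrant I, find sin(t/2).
sin(t/2) = ±√((1 - cos t)/2); positive since t/2 ∈ QI, so sin(t/2) = 0.7193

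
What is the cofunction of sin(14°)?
sin(14°) = cos(90° - 14°) = cos(76°)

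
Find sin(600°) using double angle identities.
sin(600°) = 2 sin 300° cos 300° = -√3/2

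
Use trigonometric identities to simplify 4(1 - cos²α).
4(1 - cos²α) = 4(sin²α) (using Pythagorean identity)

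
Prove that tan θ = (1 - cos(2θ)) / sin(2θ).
RHS = 2sin²θ / (2 sin θ cos θ) = sin θ/cos θ = tan θ = LHS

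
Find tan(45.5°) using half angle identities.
tan(45.5°) = sin 91° / (1 + cos 91°) = 1.018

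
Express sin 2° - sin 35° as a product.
sin 2° - sin 35° = 2 cos(18.5°) sin(-16.5°)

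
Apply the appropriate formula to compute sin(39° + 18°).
sin(39° + 18°) = sin 39° cos 18° + cos 39° sin 18° = 0.8387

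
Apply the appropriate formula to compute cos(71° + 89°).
cos(71° + 89°) = cos 71° cos 89° - sin 71° sin 89° = -0.9397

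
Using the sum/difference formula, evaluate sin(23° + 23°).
sin(23° + 23°) = sin 23° cos 23° + cos 23° sin 23° = 0.7193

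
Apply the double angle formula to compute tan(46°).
tan(46°) = 2 tan 23° / (1 - tan²23°) = 1.036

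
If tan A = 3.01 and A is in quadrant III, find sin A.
sin A = -0.949 (using tan²A + 1 = sec²A)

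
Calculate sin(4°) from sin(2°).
sin(4°) = 2 sin 2° cos 2° = 0.06976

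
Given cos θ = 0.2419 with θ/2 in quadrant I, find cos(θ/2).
cos(θ/2) = ±√((1 + cos θ)/2); positive since θ/2 ∈ QI, so cos(θ/2) = 0.788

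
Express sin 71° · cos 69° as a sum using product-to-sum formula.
sin 71° cos 69° = (1/2)[sin(71°+69°) + sin(71°-69°)]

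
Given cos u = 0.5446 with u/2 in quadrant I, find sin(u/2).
sin(u/2) = ±√((1 - cos u)/2); positive since u/2 ∈ QI, so sin(u/2) = 0.4772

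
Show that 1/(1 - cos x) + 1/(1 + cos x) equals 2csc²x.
LHS = [(1 + cos x) + (1 - cos x)] / [(1 - cos x)(1 + cos x)] = 2/(1 - cos²x) = 2/sin²x = 2csc²x = RHS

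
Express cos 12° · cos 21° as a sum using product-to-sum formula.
cos 12° cos 21° = (1/2)[cos(12°-21°) + cos(12°+21°)]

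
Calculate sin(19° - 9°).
sin(19° - 9°) = sin 19° cos 9° - cos 19° sin 9° = 0.1736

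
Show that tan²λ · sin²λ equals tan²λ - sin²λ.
RHS = sin²λ/cos²λ - sin²λ = sin²λ(1/cos²λ - 1) = sin²λ · (1 - cos²λ)/cos²λ = sin²λ · sin²λ/cos²λ = sin²λ · tan²λ = LHS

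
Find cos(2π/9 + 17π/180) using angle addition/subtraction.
cos(2π/9 + 17π/180) = cos 2π/9 cos 17π/180 - sin 2π/9 sin 17π/180 = 0.5446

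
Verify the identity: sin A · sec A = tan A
LHS = sin A · (1/cos A) = sin A/cos A = tan A = RHS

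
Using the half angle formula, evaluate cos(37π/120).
cos(37π/120) = √((1 + cos 37π/60)/2) = 0.5664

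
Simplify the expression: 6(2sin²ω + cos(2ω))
6(2sin²ω + cos(2ω)) = 6 (using Double angle)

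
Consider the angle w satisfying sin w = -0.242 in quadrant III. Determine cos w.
cos w = ±√(1 - sin²w) = -0.9703 (negative in QIII)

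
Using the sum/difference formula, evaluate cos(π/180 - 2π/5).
cos(π/180 - 2π/5) = cos π/180 cos 2π/5 + sin π/180 sin 2π/5 = 0.3256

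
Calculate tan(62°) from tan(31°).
tan(62°) = 2 tan 31° / (1 - tan²31°) = 1.881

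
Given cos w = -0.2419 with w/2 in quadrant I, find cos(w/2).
cos(w/2) = ±√((1 + cos w)/2); positive since w/2 ∈ QI, so cos(w/2) = 0.6157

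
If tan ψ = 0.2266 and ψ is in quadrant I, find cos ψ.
cos ψ = 0.9753 (using tan²ψ + 1 = sec²ψ)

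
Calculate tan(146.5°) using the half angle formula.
tan(146.5°) = sin 293° / (1 + cos 293°) = -0.6619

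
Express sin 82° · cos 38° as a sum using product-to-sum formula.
sin 82° cos 38° = (1/2)[sin(82°+38°) + sin(82°-38°)]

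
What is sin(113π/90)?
sin(113π/90) = -0.7193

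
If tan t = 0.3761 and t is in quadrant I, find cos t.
cos t = 0.936 (using tan²t + 1 = sec²t)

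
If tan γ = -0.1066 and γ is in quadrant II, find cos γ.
cos γ = -0.9944 (using tan²γ + 1 = sec²γ)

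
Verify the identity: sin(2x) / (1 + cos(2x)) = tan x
LHS = 2 sin x cos x / (2cos²x) = sin x/cos x = tan x = RHS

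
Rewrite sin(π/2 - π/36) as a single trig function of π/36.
sin(π/2 - π/36) = cos(π/36)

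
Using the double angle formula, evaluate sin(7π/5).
sin(7π/5) = 2 sin 7π/10 cos 7π/10 = -0.9511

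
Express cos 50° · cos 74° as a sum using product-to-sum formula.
cos 50° cos 74° = (1/2)[cos(50°-74°) + cos(50°+74°)]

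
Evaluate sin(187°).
sin(187°) = -0.1219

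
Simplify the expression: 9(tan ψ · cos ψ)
9(tan ψ · cos ψ) = 9(sin ψ) (using Quotient identity)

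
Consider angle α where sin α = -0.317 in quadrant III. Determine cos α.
cos α = ±√(1 - sin²α) = -0.9484 (negative in QIII)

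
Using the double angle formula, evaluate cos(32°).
cos(32°) = cos²16° - sin²16° = 0.848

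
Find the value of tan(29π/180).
tan(29π/180) = 0.5543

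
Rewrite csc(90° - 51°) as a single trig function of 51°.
csc(90° - 51°) = sec(51°)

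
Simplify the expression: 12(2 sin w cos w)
12(2 sin w cos w) = 12(sin(2w)) (using Double angle)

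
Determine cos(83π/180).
cos(83π/180) = 0.1219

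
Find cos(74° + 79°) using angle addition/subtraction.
cos(74° + 79°) = cos 74° cos 79° - sin 74° sin 79° = -0.891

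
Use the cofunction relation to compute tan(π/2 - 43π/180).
tan(π/2 - 43π/180) = cot(43π/180) = 1.072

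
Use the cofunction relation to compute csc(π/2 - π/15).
csc(π/2 - π/15) = sec(π/15) = 1.022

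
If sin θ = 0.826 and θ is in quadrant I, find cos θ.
cos θ = 0.5637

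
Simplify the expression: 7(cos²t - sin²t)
7(cos²t - sin²t) = 7(cos(2t)) (using Double angle)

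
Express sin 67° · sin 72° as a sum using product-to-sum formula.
sin 67° sin 72° = (1/2)[cos(67°-72°) - cos(67°+72°)]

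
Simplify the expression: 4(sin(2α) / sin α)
4(sin(2α) / sin α) = 4(2 cos α) (using Double angle)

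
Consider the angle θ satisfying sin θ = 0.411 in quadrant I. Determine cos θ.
cos θ = √(1 - sin²θ) = 0.9116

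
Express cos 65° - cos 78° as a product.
cos 65° - cos 78° = -2 sin(71.5°) sin(-6.5°)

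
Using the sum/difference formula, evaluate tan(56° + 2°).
tan(56° + 2°) = (tan 56° + tan 2°)/(1 - tan 56° tan 2°) = 1.6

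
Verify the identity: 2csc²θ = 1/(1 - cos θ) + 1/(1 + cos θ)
RHS = [(1 + cos θ) + (1 - cos θ)] / [(1 - cos θ)(1 + cos θ)] = 2/(1 - cos²θ) = 2/sin²θ = 2csc²θ = LHS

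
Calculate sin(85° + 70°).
sin(85° + 70°) = sin 85° cos 70° + cos 85° sin 70° = 0.4226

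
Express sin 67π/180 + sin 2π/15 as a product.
sin 67π/180 + sin 2π/15 = 2 sin(91π/360) cos(43π/360)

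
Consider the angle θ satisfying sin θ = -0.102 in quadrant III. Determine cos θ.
cos θ = ±√(1 - sin²θ) = -0.9948 (negative in QIII)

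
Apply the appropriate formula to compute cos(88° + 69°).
cos(88° + 69°) = cos 88° cos 69° - sin 88° sin 69° = -0.9205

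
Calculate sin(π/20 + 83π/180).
sin(π/20 + 83π/180) = sin π/20 cos 83π/180 + cos π/20 sin 83π/180 = 0.9994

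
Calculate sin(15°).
sin(15°) = (√6-√2)/4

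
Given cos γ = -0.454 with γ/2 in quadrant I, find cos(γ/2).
cos(γ/2) = ±√((1 + cos γ)/2); positive since γ/2 ∈ QI, so cos(γ/2) = 0.5225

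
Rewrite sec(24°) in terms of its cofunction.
sec(24°) = csc(90° - 24°) = csc(66°)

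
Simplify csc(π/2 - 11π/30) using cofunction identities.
csc(π/2 - 11π/30) = sec(11π/30)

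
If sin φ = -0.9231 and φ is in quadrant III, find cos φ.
cos φ = -0.3846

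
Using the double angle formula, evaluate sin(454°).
sin(454°) = 2 sin 227° cos 227° = 0.9976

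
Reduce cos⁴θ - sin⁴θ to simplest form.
cos⁴θ - sin⁴θ = cos(2θ) (using Factoring + double angle)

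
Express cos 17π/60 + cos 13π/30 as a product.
cos 17π/60 + cos 13π/30 = 2 cos(43π/120) cos(-3π/40)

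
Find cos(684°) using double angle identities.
cos(684°) = cos²342° - sin²342° = 0.809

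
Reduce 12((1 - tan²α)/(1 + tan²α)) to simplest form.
12((1 - tan²α)/(1 + tan²α)) = 12(cos(2α)) (using Double angle)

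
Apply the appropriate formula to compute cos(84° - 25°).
cos(84° - 25°) = cos 84° cos 25° + sin 84° sin 25° = 0.515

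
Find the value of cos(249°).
cos(249°) = -0.3584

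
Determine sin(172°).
sin(172°) = 0.1392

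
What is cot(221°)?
cot(221°) = 1.15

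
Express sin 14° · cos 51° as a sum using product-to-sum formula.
sin 14° cos 51° = (1/2)[sin(14°+51°) + sin(14°-51°)]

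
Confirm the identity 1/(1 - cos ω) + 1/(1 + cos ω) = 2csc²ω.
LHS = [(1 + cos ω) + (1 - cos ω)] / [(1 - cos ω)(1 + cos ω)] = 2/(1 - cos²ω) = 2/sin²ω = 2csc²ω = RHS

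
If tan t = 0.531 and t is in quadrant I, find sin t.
sin t = 0.469 (using tan²t + 1 = sec²t)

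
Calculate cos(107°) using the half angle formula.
cos(107°) = -√((1 + cos 214°)/2) = -0.2924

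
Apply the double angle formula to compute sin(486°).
sin(486°) = 2 sin 243° cos 243° = 0.809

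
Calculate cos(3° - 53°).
cos(3° - 53°) = cos 3° cos 53° + sin 3° sin 53° = 0.6428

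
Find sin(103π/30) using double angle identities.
sin(103π/30) = 2 sin 103π/60 cos 103π/60 = -0.9781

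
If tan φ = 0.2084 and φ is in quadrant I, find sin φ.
sin φ = 0.204 (using tan²φ + 1 = sec²φ)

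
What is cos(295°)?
cos(295°) = 0.4226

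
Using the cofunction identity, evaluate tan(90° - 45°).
tan(90° - 45°) = cot(45°) = 1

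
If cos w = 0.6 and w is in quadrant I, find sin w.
sin w = 0.8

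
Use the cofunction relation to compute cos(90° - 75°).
cos(90° - 75°) = sin(75°) = (√6+√2)/4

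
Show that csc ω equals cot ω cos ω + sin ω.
RHS = cos²ω/sin ω + sin ω = (cos²ω + sin²ω)/sin ω = 1/sin ω = csc ω = LHS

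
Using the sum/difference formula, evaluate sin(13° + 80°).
sin(13° + 80°) = sin 13° cos 80° + cos 13° sin 80° = 0.9986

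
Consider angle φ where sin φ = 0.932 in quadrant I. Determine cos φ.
cos φ = √(1 - sin²φ) = 0.3625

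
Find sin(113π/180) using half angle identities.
sin(113π/180) = √((1 - cos 113π/90)/2) = 0.9205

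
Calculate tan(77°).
tan(77°) = 4.331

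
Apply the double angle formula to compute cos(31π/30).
cos(31π/30) = cos²31π/60 - sin²31π/60 = -0.9945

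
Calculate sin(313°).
sin(313°) = -0.7314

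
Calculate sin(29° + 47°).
sin(29° + 47°) = sin 29° cos 47° + cos 29° sin 47° = 0.9703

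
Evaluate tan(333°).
tan(333°) = -0.5095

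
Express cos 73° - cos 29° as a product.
cos 73° - cos 29° = -2 sin(51°) sin(22°)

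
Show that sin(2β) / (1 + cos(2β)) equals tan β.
LHS = 2 sin β cos β / (2cos²β) = sin β/cos β = tan β = RHS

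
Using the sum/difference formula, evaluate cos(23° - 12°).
cos(23° - 12°) = cos 23° cos 12° + sin 23° sin 12° = 0.9816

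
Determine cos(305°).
cos(305°) = 0.5736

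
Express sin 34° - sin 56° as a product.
sin 34° - sin 56° = 2 cos(45°) sin(-11°)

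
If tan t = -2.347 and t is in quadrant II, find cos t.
cos t = -0.392 (using tan²t + 1 = sec²t)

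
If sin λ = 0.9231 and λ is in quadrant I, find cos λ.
cos λ = 0.3846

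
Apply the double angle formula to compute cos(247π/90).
cos(247π/90) = 1 - 2sin²247π/180 = -0.6947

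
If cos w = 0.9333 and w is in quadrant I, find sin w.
sin w = 0.3591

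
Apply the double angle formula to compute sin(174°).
sin(174°) = 2 sin 87° cos 87° = 0.1045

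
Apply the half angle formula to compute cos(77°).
cos(77°) = √((1 + cos 154°)/2) = 0.225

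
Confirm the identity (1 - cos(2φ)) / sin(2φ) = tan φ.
LHS = 2sin²φ / (2 sin φ cos φ) = sin φ/cos φ = tan φ = RHS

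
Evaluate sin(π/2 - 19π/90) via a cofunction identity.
sin(π/2 - 19π/90) = cos(19π/90) = 0.788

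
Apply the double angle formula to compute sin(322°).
sin(322°) = 2 sin 161° cos 161° = -0.6157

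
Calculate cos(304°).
cos(304°) = 0.5592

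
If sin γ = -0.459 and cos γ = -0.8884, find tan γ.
tan γ = sin γ / cos γ = 0.5167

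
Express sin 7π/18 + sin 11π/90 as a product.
sin 7π/18 + sin 11π/90 = 2 sin(23π/90) cos(2π/15)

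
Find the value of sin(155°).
sin(155°) = 0.4226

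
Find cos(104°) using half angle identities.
cos(104°) = -√((1 + cos 208°)/2) = -0.2419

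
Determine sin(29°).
sin(29°) = 0.4848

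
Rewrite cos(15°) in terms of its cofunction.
cos(15°) = sin(90° - 15°) = sin(75°)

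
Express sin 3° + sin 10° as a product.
sin 3° + sin 10° = 2 sin(6.5°) cos(-3.5°)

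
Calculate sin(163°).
sin(163°) = 0.2924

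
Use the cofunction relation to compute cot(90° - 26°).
cot(90° - 26°) = tan(26°) = 0.4877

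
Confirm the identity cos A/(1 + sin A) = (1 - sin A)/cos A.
RHS = (1 - sin A)(1 + sin A) / (cos A(1 + sin A)) = (1 - sin²A) / (cos A(1 + sin A)) = cos²A / (cos A(1 + sin A)) = cos A/(1 + sin A) = LHS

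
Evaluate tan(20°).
tan(20°) = 0.364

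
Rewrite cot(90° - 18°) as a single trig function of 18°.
cot(90° - 18°) = tan(18°)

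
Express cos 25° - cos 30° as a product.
cos 25° - cos 30° = -2 sin(27.5°) sin(-2.5°)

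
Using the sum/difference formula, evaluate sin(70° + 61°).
sin(70° + 61°) = sin 70° cos 61° + cos 70° sin 61° = 0.7547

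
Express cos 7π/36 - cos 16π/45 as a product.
cos 7π/36 - cos 16π/45 = -2 sin(11π/40) sin(-29π/360)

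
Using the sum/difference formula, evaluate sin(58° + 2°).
sin(58° + 2°) = sin 58° cos 2° + cos 58° sin 2° = √3/2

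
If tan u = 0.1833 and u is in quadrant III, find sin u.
sin u = -0.1803 (using tan²u + 1 = sec²u)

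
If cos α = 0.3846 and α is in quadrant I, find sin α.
sin α = 0.9231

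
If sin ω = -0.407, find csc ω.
csc ω = 1/sin ω = -2.457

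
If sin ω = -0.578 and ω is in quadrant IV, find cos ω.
cos ω = 0.816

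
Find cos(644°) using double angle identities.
cos(644°) = cos²322° - sin²322° = 0.2419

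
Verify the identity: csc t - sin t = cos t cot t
LHS = 1/sin t - sin t = (1 - sin²t)/sin t = cos²t/sin t = cos t · (cos t/sin t) = cos t cot t = RHS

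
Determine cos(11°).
cos(11°) = 0.9816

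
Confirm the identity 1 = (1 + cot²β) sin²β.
RHS = csc²β · sin²β = (1/sin²β) · sin²β = 1 = LHS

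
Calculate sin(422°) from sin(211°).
sin(422°) = 2 sin 211° cos 211° = 0.8829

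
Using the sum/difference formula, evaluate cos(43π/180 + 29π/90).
cos(43π/180 + 29π/90) = cos 43π/180 cos 29π/90 - sin 43π/180 sin 29π/90 = -0.1908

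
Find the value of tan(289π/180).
tan(289π/180) = -2.904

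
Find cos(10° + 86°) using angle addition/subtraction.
cos(10° + 86°) = cos 10° cos 86° - sin 10° sin 86° = -0.1045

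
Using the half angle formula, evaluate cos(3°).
cos(3°) = √((1 + cos 6°)/2) = 0.9986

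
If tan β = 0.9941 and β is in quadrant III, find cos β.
cos β = -0.7092 (using tan²β + 1 = sec²β)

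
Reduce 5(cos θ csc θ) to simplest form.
5(cos θ csc θ) = 5(cot θ) (using Reciprocal + quotient)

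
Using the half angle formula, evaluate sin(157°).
sin(157°) = √((1 - cos 314°)/2) = 0.3907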